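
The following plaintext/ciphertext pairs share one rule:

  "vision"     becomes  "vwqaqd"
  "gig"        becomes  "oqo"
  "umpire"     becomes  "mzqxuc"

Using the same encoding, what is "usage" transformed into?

The word is reversed, then every letter is shifted forward by 8.
Applying it to usage: reverse → egasu; then shift: e+8=m, g+8=o, a+8=i, s+8=a, u+8=c.

moiac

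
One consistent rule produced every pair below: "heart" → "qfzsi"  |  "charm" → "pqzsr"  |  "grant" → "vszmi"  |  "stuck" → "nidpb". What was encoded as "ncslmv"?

spring

Each letter's alphabet position (a=0..z=25) is mapped through 21·x+25 mod 26 — an affine cipher.
Decoding ncslmv: n(13)→5·(13−25)≡18=s; c(2)→5·(2−25)≡15=p; s(18)→5·(18−25)≡17=r; l(11)→5·(11−25)≡8=i; m(12)→5·(12−25)≡13=n; v(21)→5·(21−25)≡6=g (all mod 26).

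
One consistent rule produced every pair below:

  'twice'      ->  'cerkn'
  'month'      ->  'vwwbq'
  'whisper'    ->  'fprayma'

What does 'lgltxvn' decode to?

Shifts by position in twice: pos 0: t→c (+9), pos 1: w→e (+8), pos 2: i→r (+9), pos 3: c→k (+8) — repeating every 2. The shifts repeat in a cycle of length 2: positions 0,1,… shift by +9, +8, then the pattern repeats.
Undoing it on lgltxvn: l−9=c, g−8=y, l−9=c, t−8=l, x−9=o, v−8=n, n−9=e.

cyclone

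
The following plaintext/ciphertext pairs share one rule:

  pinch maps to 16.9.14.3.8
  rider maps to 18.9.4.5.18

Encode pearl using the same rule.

p is letter #16 and maps to 16: an offset of 0. Letters become their 1-indexed alphabet positions: a=1 … z=26.
Applying it to pearl: p=16→16, e=5→5, a=1→1, r=18→18, l=12→12.

16.5.1.18.12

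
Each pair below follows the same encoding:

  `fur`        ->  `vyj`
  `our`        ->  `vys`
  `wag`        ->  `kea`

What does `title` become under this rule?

Read the word backwards and shift each letter +4.
For title: reverse → eltit; then shift: e+4=i, l+4=p, t+4=x, i+4=m, t+4=x.

ipxmx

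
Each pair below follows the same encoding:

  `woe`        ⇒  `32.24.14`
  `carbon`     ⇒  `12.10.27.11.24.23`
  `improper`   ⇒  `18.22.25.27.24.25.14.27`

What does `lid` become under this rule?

21.18.13

w is letter #23 and maps to 32: an offset of 9. Letters become their 1-based position plus 9 (so a→10, b→11, …).
For lid: l=12→21, i=9→18, d=4→13.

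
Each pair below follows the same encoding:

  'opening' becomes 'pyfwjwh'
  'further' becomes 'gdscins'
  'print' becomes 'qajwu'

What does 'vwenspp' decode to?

undergo

It's a Vigenère-style cipher with numeric key [1,9]: position i shifts by key[i mod 2].
Reversing it on vwenspp: v−1=u, w−9=n, e−1=d, n−9=e, s−1=r, p−9=g, p−1=o.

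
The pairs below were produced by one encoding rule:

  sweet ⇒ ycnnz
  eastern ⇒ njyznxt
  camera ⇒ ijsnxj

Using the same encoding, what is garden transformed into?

Vowels shift forward by 9 and consonants shift forward by 6.
On garden: g(cons)+6=m, a(vowel)+9=j, r(cons)+6=x, d(cons)+6=j, e(vowel)+9=n, n(cons)+6=t.

mjxjnt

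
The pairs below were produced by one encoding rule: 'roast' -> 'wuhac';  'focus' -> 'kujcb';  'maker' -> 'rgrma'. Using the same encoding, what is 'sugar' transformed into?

xania

In roast: r→w is +5, o→u is +6, a→h is +7, s→a is +8 — the shift increases by 1 each position. The shift increases by 1 at each position, starting from +5: 5, 6, 7, ….
For sugar: s+5=x, u+6=a, g+7=n, a+8=i, r+9=a.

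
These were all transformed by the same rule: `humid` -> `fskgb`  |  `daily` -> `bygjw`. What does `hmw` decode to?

joy

Compare letters: h→f is +24, u→s is +24, m→k is +24 — a constant shift. It's a constant shift of +24 (ROT24).
Decoding hmw: h−24=j, m−24=o, w−24=y.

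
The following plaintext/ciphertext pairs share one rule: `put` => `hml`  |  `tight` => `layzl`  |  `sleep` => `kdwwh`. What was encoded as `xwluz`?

fetch

Compare letters: p→h is +18, u→m is +18, t→l is +18 — a constant shift. Every letter moves 18 places later in the alphabet, wrapping around z→a.
Undoing it on xwluz: x−18=f, w−18=e, l−18=t, u−18=c, z−18=h.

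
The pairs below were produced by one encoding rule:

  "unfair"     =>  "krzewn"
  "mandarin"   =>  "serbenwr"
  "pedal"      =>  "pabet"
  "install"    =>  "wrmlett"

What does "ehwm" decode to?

axis

This is an affine cipher: with a=0,…,z=25, each position x becomes (25x+4) mod 26.
Reversing it on ehwm: e(4)→25·(4−4)≡0=a; h(7)→25·(7−4)≡23=x; w(22)→25·(22−4)≡8=i; m(12)→25·(12−4)≡18=s (all mod 26).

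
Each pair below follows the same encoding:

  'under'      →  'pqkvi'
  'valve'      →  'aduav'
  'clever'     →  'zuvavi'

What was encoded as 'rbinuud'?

u(20)→p(15) and n(13)→q(16) fit y≡11x+3 (mod 26); the inverse of 11 mod 26 is 19. Treating letters as 0–25, the rule is x ↦ 11x + 3 (mod 26).
Decoding rbinuud: r(17)→19·(17−3)≡6=g; b(1)→19·(1−3)≡14=o; i(8)→19·(8−3)≡17=r; n(13)→19·(13−3)≡8=i; u(20)→19·(20−3)≡11=l; u(20)→19·(20−3)≡11=l; d(3)→19·(3−3)≡0=a (all mod 26).

gorilla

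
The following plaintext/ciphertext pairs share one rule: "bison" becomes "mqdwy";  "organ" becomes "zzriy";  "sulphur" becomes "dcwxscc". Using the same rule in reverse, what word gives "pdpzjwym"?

everyone

It's a Vigenère-style cipher with numeric key [11,8]: position i shifts by key[i mod 2].
Reversing it on pdpzjwym: p−11=e, d−8=v, p−11=e, z−8=r, j−11=y, w−8=o, y−11=n, m−8=e.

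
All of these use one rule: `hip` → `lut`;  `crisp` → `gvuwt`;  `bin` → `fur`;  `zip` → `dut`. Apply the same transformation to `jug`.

ngk

The rule splits by letter class: vowels +12, consonants +4.
Applying it to jug: j(cons)+4=n, u(vowel)+12=g, g(cons)+4=k.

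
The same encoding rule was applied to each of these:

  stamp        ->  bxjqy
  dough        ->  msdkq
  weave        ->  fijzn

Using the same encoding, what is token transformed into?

The shifts repeat in a cycle of length 2: positions 0,1,… shift by +9, +4, then the pattern repeats.
Applying it to token: t+9=c, o+4=s, k+9=t, e+4=i, n+9=w.

cstiw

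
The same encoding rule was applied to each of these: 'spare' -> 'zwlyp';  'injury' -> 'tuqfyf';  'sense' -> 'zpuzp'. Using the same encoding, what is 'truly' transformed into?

The rule splits by letter class: vowels +11, consonants +7.
On truly: t(cons)+7=a, r(cons)+7=y, u(vowel)+11=f, l(cons)+7=s, y(cons)+7=f.

ayfsf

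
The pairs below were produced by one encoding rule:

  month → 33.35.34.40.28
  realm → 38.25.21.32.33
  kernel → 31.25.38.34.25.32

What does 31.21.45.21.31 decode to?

kayak

m is letter #13 and maps to 33: an offset of 20. Letters become their 1-based position plus 20 (so a→21, b→22, …).
Decoding 31.21.45.21.31: 31→(31−20)÷1=11=k, 21→(21−20)÷1=1=a, 45→(45−20)÷1=25=y, 21→(21−20)÷1=1=a, 31→(31−20)÷1=11=k.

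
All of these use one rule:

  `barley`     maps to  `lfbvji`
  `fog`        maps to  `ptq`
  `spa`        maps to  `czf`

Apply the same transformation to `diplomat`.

nnzvtwfd

The shift depends on letter class: consonant b→l is +10, but vowel a→f is +5. Vowels shift forward by 5 and consonants shift forward by 10.
For diplomat: d(cons)+10=n, i(vowel)+5=n, p(cons)+10=z, l(cons)+10=v, o(vowel)+5=t, m(cons)+10=w, a(vowel)+5=f, t(cons)+10=d.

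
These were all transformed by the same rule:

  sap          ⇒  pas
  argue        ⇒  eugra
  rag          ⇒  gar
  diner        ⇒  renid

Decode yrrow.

The output letters match the input read backwards: sap reversed is pas. It's just the letters in reverse order.
Decoding yrrow: then reverse → worry.

worry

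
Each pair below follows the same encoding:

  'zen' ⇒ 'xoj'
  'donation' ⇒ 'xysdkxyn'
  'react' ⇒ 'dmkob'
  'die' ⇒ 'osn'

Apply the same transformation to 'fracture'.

The output letters match the input read backwards, each shifted +10: zen reversed is nez. Two steps: reverse the string, then apply a Caesar shift of +10.
Applying it to fracture: reverse → erutcarf; then shift: e+10=o, r+10=b, u+10=e, t+10=d, c+10=m, a+10=k, r+10=b, f+10=p.

obedmkbp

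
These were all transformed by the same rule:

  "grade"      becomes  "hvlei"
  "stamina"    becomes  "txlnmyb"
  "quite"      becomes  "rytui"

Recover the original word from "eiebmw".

detail

The shifts repeat in a cycle of length 3: positions 0,1,… shift by +1, +4, +11, then the pattern repeats.
Decoding eiebmw: e−1=d, i−4=e, e−11=t, b−1=a, m−4=i, w−11=l.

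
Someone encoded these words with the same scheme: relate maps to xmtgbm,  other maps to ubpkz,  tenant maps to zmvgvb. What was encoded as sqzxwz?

mirror

Shifts by position in relate: pos 0: r→x (+6), pos 1: e→m (+8), pos 2: l→t (+8), pos 3: a→g (+6), pos 4: t→b (+8), pos 5: e→m (+8) — repeating every 3. The shifts repeat in a cycle of length 3: positions 0,1,… shift by +6, +8, +8, then the pattern repeats.
Decoding sqzxwz: s−6=m, q−8=i, z−8=r, x−6=r, w−8=o, z−8=r.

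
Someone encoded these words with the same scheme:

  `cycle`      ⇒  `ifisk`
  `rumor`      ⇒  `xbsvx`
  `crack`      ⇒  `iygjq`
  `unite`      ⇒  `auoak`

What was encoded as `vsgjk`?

Shifts by position in cycle: pos 0: c→i (+6), pos 1: y→f (+7), pos 2: c→i (+6), pos 3: l→s (+7) — repeating every 2. A repeating key of period 2 is used — shifts +6, +7 over and over.
Decoding vsgjk: v−6=p, s−7=l, g−6=a, j−7=c, k−6=e.

place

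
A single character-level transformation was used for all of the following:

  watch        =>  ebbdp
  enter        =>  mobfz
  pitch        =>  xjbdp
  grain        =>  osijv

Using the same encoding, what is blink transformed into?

jmqos

Shifts by position in watch: pos 0: w→e (+8), pos 1: a→b (+1), pos 2: t→b (+8), pos 3: c→d (+1) — repeating every 2. The shifts repeat in a cycle of length 2: positions 0,1,… shift by +8, +1, then the pattern repeats.
On blink: b+8=j, l+1=m, i+8=q, n+1=o, k+8=s.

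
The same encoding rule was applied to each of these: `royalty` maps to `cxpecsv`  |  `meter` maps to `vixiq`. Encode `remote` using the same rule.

The word is reversed, then every letter is shifted forward by 4.
For remote: reverse → etomer; then shift: e+4=i, t+4=x, o+4=s, m+4=q, e+4=i, r+4=v.

ixsqiv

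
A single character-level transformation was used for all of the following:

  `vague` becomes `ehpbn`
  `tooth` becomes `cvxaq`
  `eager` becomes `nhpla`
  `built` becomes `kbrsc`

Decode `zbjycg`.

quartz

Shifts by position in vague: pos 0: v→e (+9), pos 1: a→h (+7), pos 2: g→p (+9), pos 3: u→b (+7) — repeating every 2. It's a Vigenère-style cipher with numeric key [9,7]: position i shifts by key[i mod 2].
Undoing it on zbjycg: z−9=q, b−7=u, j−9=a, y−7=r, c−9=t, g−7=z.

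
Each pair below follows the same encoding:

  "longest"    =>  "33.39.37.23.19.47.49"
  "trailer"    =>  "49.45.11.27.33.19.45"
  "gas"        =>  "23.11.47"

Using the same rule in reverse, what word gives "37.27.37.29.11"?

ninja

l(#12)→33 and o(#15)→39: differences scale by 2, so n = 2·pos + 9. Each letter becomes 2×(its alphabet position, a=1..z=26) + 9.
Reversing it on 37.27.37.29.11: 37→(37−9)÷2=14=n, 27→(27−9)÷2=9=i, 37→(37−9)÷2=14=n, 29→(29−9)÷2=10=j, 11→(11−9)÷2=1=a.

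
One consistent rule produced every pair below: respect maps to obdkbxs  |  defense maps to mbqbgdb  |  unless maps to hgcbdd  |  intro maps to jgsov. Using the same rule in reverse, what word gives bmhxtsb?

Treating letters as 0–25, the rule is x ↦ 15x + 19 (mod 26).
Undoing it on bmhxtsb: b(1)→7·(1−19)≡4=e; m(12)→7·(12−19)≡3=d; h(7)→7·(7−19)≡20=u; x(23)→7·(23−19)≡2=c; t(19)→7·(19−19)≡0=a; s(18)→7·(18−19)≡19=t; b(1)→7·(1−19)≡4=e (all mod 26).

educate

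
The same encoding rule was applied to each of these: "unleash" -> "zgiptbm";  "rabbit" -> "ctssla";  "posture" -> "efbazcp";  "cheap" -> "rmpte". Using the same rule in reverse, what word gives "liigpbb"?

illness

Treating letters as 0–25, the rule is x ↦ 25x + 19 (mod 26).
Undoing it on liigpbb: l(11)→25·(11−19)≡8=i; i(8)→25·(8−19)≡11=l; i(8)→25·(8−19)≡11=l; g(6)→25·(6−19)≡13=n; p(15)→25·(15−19)≡4=e; b(1)→25·(1−19)≡18=s; b(1)→25·(1−19)≡18=s (all mod 26).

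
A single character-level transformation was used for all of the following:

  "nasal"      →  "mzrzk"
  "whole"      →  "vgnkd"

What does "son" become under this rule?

Compare letters: n→m is +25, a→z is +25, s→r is +25 — a constant shift. Every letter moves 25 places later in the alphabet, wrapping around z→a.
Applying it to son: s+25=r, o+25=n, n+25=m.

rnm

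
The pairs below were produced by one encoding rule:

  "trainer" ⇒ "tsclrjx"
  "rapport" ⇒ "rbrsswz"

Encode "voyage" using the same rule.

vpadkj

In trainer: t→t is +0, r→s is +1, a→c is +2, i→l is +3 — the shift increases by 1 each position. The shift increases by 1 at each position, starting from +0: 0, 1, 2, ….
For voyage: v+0=v, o+1=p, y+2=a, a+3=d, g+4=k, e+5=j.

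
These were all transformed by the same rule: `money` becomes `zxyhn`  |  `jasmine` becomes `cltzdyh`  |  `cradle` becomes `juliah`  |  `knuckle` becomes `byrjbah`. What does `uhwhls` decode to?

repeat

m(12)→z(25) and o(14)→x(23) fit y≡25x+11 (mod 26); the inverse of 25 mod 26 is 25. Treating letters as 0–25, the rule is x ↦ 25x + 11 (mod 26).
Reversing it on uhwhls: u(20)→25·(20−11)≡17=r; h(7)→25·(7−11)≡4=e; w(22)→25·(22−11)≡15=p; h(7)→25·(7−11)≡4=e; l(11)→25·(11−11)≡0=a; s(18)→25·(18−11)≡19=t (all mod 26).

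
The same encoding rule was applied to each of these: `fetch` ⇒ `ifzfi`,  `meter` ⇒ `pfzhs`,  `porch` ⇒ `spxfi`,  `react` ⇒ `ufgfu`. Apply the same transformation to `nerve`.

qfxyf

The shifts repeat in a cycle of length 3: positions 0,1,… shift by +3, +1, +6, then the pattern repeats.
Applying it to nerve: n+3=q, e+1=f, r+6=x, v+3=y, e+1=f.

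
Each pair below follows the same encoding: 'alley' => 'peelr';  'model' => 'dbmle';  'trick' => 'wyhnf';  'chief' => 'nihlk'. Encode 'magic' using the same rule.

a(0)→p(15) and l(11)→e(4) fit y≡25x+15 (mod 26); the inverse of 25 mod 26 is 25. Treating letters as 0–25, the rule is x ↦ 25x + 15 (mod 26).
For magic: m(12)→25·12+15≡3=d; a(0)→25·0+15≡15=p; g(6)→25·6+15≡9=j; i(8)→25·8+15≡7=h; c(2)→25·2+15≡13=n (all mod 26).

dpjhn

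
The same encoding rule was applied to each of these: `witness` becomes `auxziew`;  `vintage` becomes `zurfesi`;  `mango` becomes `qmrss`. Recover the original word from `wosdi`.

score

Shifts by position in witness: pos 0: w→a (+4), pos 1: i→u (+12), pos 2: t→x (+4), pos 3: n→z (+12) — repeating every 2. A repeating key of period 2 is used — shifts +4, +12 over and over.
Reversing it on wosdi: w−4=s, o−12=c, s−4=o, d−12=r, i−4=e.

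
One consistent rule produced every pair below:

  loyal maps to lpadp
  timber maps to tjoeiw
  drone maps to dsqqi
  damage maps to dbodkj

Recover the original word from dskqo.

The shift increases by 1 at each position, starting from +0: 0, 1, 2, ….
Reversing it on dskqo: d−0=d, s−1=r, k−2=i, q−3=n, o−4=k.

drink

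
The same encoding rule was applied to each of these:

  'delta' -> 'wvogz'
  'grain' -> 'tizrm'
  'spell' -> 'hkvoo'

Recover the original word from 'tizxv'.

This is the alphabet-reversal cipher (Atbash): a becomes z, b becomes y, etc.
Decoding tizxv: t↔g, i↔r, z↔a, x↔c, v↔e.

grace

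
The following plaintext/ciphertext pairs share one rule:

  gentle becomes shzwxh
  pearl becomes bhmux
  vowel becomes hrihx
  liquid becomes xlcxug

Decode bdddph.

parade

Shifts by position in gentle: pos 0: g→s (+12), pos 1: e→h (+3), pos 2: n→z (+12), pos 3: t→w (+3) — repeating every 2. It's a Vigenère-style cipher with numeric key [12,3]: position i shifts by key[i mod 2].
Reversing it on bdddph: b−12=p, d−3=a, d−12=r, d−3=a, p−12=d, h−3=e.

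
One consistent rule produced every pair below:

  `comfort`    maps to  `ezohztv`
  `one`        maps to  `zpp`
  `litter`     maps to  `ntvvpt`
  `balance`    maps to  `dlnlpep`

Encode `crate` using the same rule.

The shift depends on letter class: consonant c→e is +2, but vowel o→z is +11. Two shifts are in play — +11 for a/e/i/o/u, +2 for every other letter.
On crate: c(cons)+2=e, r(cons)+2=t, a(vowel)+11=l, t(cons)+2=v, e(vowel)+11=p.

etlvp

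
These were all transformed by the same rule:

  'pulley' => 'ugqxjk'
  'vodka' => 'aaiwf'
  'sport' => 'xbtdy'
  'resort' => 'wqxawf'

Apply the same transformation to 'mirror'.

The shifts repeat in a cycle of length 2: positions 0,1,… shift by +5, +12, then the pattern repeats.
Applying it to mirror: m+5=r, i+12=u, r+5=w, r+12=d, o+5=t, r+12=d.

ruwdtd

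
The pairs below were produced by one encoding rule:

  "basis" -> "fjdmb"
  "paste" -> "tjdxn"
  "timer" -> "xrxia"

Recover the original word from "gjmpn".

cable

Shifts by position in basis: pos 0: b→f (+4), pos 1: a→j (+9), pos 2: s→d (+11), pos 3: i→m (+4), pos 4: s→b (+9) — repeating every 3. A repeating key of period 3 is used — shifts +4, +9, +11 over and over.
Undoing it on gjmpn: g−4=c, j−9=a, m−11=b, p−4=l, n−9=e.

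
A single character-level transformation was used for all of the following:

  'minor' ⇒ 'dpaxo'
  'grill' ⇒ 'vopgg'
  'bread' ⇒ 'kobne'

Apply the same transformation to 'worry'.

zxoot

m(12)→d(3) and i(8)→p(15) fit y≡23x+13 (mod 26); the inverse of 23 mod 26 is 17. Each letter's alphabet position (a=0..z=25) is mapped through 23·x+13 mod 26 — an affine cipher.
For worry: w(22)→23·22+13≡25=z; o(14)→23·14+13≡23=x; r(17)→23·17+13≡14=o; r(17)→23·17+13≡14=o; y(24)→23·24+13≡19=t (all mod 26).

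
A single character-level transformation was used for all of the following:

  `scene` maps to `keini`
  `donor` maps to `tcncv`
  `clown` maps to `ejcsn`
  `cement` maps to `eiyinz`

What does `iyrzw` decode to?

empty

s(18)→k(10) and c(2)→e(4) fit y≡15x+0 (mod 26); the inverse of 15 mod 26 is 7. Treating letters as 0–25, the rule is x ↦ 15x + 0 (mod 26).
Undoing it on iyrzw: i(8)→7·(8−0)≡4=e; y(24)→7·(24−0)≡12=m; r(17)→7·(17−0)≡15=p; z(25)→7·(25−0)≡19=t; w(22)→7·(22−0)≡24=y (all mod 26).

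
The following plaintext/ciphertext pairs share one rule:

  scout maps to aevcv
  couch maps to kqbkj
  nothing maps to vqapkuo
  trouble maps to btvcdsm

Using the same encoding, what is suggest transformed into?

Shifts by position in scout: pos 0: s→a (+8), pos 1: c→e (+2), pos 2: o→v (+7), pos 3: u→c (+8), pos 4: t→v (+2) — repeating every 3. The shifts repeat in a cycle of length 3: positions 0,1,… shift by +8, +2, +7, then the pattern repeats.
On suggest: s+8=a, u+2=w, g+7=n, g+8=o, e+2=g, s+7=z, t+8=b.

awnogzb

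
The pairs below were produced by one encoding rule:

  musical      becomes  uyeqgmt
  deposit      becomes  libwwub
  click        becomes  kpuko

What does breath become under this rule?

jvqixt

Shifts by position in musical: pos 0: m→u (+8), pos 1: u→y (+4), pos 2: s→e (+12), pos 3: i→q (+8), pos 4: c→g (+4), pos 5: a→m (+12) — repeating every 3. A repeating key of period 3 is used — shifts +8, +4, +12 over and over.
For breath: b+8=j, r+4=v, e+12=q, a+8=i, t+4=x, h+12=t.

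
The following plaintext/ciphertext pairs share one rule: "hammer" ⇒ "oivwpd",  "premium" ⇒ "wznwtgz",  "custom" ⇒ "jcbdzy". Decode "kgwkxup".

In hammer: h→o is +7, a→i is +8, m→v is +9, m→w is +10 — the shift increases by 1 each position. Each letter shifts forward by (position + 7), i.e. 7, 8, 9, … — the shift grows by one for each successive letter.
Decoding kgwkxup: k−7=d, g−8=y, w−9=n, k−10=a, x−11=m, u−12=i, p−13=c.

dynamic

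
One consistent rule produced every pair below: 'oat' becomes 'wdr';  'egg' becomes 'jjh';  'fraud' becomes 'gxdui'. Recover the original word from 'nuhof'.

Read the word backwards and shift each letter +3.
Decoding nuhof: shift back: n−3=k, u−3=r, h−3=e, o−3=l, f−3=c → krelc; then reverse → clerk.

clerk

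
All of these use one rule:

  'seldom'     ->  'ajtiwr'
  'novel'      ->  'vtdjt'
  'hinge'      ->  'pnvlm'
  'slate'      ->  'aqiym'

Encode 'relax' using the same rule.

The shifts repeat in a cycle of length 2: positions 0,1,… shift by +8, +5, then the pattern repeats.
For relax: r+8=z, e+5=j, l+8=t, a+5=f, x+8=f.

zjtff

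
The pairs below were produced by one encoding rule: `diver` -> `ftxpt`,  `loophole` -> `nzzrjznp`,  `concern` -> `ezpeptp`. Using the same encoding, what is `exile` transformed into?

The shift depends on letter class: consonant d→f is +2, but vowel i→t is +11. The rule splits by letter class: vowels +11, consonants +2.
For exile: e(vowel)+11=p, x(cons)+2=z, i(vowel)+11=t, l(cons)+2=n, e(vowel)+11=p.

pztnp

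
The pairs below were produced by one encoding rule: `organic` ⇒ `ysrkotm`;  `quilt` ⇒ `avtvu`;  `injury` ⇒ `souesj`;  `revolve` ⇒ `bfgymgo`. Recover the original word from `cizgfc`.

Shifts by position in organic: pos 0: o→y (+10), pos 1: r→s (+1), pos 2: g→r (+11), pos 3: a→k (+10), pos 4: n→o (+1), pos 5: i→t (+11) — repeating every 3. It's a Vigenère-style cipher with numeric key [10,1,11]: position i shifts by key[i mod 3].
Reversing it on cizgfc: c−10=s, i−1=h, z−11=o, g−10=w, f−1=e, c−11=r.

shower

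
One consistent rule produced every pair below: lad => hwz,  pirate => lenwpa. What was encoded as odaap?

Every letter moves 22 places later in the alphabet, wrapping around z→a.
Reversing it on odaap: o−22=s, d−22=h, a−22=e, a−22=e, p−22=t.

sheet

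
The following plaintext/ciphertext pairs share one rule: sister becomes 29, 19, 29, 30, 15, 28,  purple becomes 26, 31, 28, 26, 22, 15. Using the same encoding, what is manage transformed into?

23, 11, 24, 11, 17, 15

s is letter #19 and maps to 29: an offset of 10. The number is (letter's place in the alphabet, a=1) + 10.
Applying it to manage: m=13→23, a=1→11, n=14→24, a=1→11, g=7→17, e=5→15.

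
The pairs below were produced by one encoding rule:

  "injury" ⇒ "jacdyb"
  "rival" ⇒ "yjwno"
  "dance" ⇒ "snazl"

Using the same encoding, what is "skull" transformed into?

This is an affine cipher: with a=0,…,z=25, each position x becomes (19x+13) mod 26.
For skull: s(18)→19·18+13≡17=r; k(10)→19·10+13≡21=v; u(20)→19·20+13≡3=d; l(11)→19·11+13≡14=o; l(11)→19·11+13≡14=o (all mod 26).

rvdoo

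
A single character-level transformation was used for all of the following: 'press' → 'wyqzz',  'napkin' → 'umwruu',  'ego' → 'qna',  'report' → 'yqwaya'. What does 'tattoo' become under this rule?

The shift depends on letter class: consonant p→w is +7, but vowel e→q is +12. The rule splits by letter class: vowels +12, consonants +7.
For tattoo: t(cons)+7=a, a(vowel)+12=m, t(cons)+7=a, t(cons)+7=a, o(vowel)+12=a, o(vowel)+12=a.

amaaaa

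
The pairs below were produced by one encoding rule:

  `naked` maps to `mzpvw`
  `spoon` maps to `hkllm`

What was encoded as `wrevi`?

Each pair mirrors across the alphabet (n↔m, a↔z, k↔p): positions sum to 25. Each letter is replaced by its mirror in the alphabet: a↔z, b↔y, c↔x, and so on (the Atbash cipher).
Undoing it on wrevi: w↔d, r↔i, e↔v, v↔e, i↔r.

diver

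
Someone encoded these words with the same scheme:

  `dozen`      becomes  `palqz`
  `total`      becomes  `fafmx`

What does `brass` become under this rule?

ndmee

Each letter is shifted forward by 12 in the alphabet (a Caesar shift of +12).
For brass: b+12=n, r+12=d, a+12=m, s+12=e, s+12=e.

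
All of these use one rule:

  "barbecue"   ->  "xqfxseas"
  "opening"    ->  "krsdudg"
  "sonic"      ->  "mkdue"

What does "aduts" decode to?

Each letter's alphabet position (a=0..z=25) is mapped through 7·x+16 mod 26 — an affine cipher.
Decoding aduts: a(0)→15·(0−16)≡20=u; d(3)→15·(3−16)≡13=n; u(20)→15·(20−16)≡8=i; t(19)→15·(19−16)≡19=t; s(18)→15·(18−16)≡4=e (all mod 26).

unite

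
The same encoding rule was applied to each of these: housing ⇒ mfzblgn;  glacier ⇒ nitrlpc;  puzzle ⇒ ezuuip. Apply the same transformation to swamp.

bxthe

This is an affine cipher: with a=0,…,z=25, each position x becomes (25x+19) mod 26.
On swamp: s(18)→25·18+19≡1=b; w(22)→25·22+19≡23=x; a(0)→25·0+19≡19=t; m(12)→25·12+19≡7=h; p(15)→25·15+19≡4=e (all mod 26).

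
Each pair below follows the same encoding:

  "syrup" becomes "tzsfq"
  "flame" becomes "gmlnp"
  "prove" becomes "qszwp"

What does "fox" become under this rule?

gzy

The rule splits by letter class: vowels +11, consonants +1.
Applying it to fox: f(cons)+1=g, o(vowel)+11=z, x(cons)+1=y.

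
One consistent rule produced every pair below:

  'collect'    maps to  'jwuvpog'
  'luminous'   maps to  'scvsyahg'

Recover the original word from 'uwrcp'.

Letter i (0-indexed) is shifted by i+7, so successive shifts are 7, 8, 9, ….
Undoing it on uwrcp: u−7=n, w−8=o, r−9=i, c−10=s, p−11=e.

noise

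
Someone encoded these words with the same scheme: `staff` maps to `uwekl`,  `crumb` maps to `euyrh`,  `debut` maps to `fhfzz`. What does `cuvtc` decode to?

arrow

In staff: s→u is +2, t→w is +3, a→e is +4, f→k is +5 — the shift increases by 1 each position. Letter i (0-indexed) is shifted by i+2, so successive shifts are 2, 3, 4, ….
Reversing it on cuvtc: c−2=a, u−3=r, v−4=r, t−5=o, c−6=w.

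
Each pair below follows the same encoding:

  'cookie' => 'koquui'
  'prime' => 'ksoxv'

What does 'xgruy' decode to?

solar

The output letters match the input read backwards, each shifted +6: cookie reversed is eikooc. The word is reversed, then every letter is shifted forward by 6.
Undoing it on xgruy: shift back: x−6=r, g−6=a, r−6=l, u−6=o, y−6=s → ralos; then reverse → solar.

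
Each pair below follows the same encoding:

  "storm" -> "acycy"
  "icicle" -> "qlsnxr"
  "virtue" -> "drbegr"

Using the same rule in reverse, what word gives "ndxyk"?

In storm: s→a is +8, t→c is +9, o→y is +10, r→c is +11 — the shift increases by 1 each position. Each letter shifts forward by (position + 8), i.e. 8, 9, 10, … — the shift grows by one for each successive letter.
Undoing it on ndxyk: n−8=f, d−9=u, x−10=n, y−11=n, k−12=y.

funny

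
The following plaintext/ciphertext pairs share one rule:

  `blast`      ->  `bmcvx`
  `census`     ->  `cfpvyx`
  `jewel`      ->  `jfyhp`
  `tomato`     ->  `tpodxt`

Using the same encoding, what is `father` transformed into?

fbvkiw

In blast: b→b is +0, l→m is +1, a→c is +2, s→v is +3 — the shift increases by 1 each position. Each letter shifts forward by its position index (0, 1, 2, …) — the shift grows by one for each successive letter.
Applying it to father: f+0=f, a+1=b, t+2=v, h+3=k, e+4=i, r+5=w.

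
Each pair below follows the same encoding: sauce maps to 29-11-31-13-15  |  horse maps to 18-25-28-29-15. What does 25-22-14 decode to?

old

s is letter #19 and maps to 29: an offset of 10. Letters become their 1-based position plus 10 (so a→11, b→12, …).
Undoing it on 25-22-14: 25→(25−10)÷1=15=o, 22→(22−10)÷1=12=l, 14→(14−10)÷1=4=d.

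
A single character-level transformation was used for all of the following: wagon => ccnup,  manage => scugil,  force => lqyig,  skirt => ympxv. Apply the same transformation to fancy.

lcuia

Shifts by position in wagon: pos 0: w→c (+6), pos 1: a→c (+2), pos 2: g→n (+7), pos 3: o→u (+6), pos 4: n→p (+2) — repeating every 3. The shifts repeat in a cycle of length 3: positions 0,1,… shift by +6, +2, +7, then the pattern repeats.
Applying it to fancy: f+6=l, a+2=c, n+7=u, c+6=i, y+2=a.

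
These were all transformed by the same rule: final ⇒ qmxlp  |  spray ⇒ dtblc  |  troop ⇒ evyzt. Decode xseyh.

Shifts by position in final: pos 0: f→q (+11), pos 1: i→m (+4), pos 2: n→x (+10), pos 3: a→l (+11), pos 4: l→p (+4) — repeating every 3. It's a Vigenère-style cipher with numeric key [11,4,10]: position i shifts by key[i mod 3].
Decoding xseyh: x−11=m, s−4=o, e−10=u, y−11=n, h−4=d.

mound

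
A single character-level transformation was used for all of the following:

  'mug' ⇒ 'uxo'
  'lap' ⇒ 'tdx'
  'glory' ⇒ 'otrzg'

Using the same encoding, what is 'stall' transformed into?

abdtt

The shift depends on letter class: consonant m→u is +8, but vowel u→x is +3. The rule splits by letter class: vowels +3, consonants +8.
Applying it to stall: s(cons)+8=a, t(cons)+8=b, a(vowel)+3=d, l(cons)+8=t, l(cons)+8=t.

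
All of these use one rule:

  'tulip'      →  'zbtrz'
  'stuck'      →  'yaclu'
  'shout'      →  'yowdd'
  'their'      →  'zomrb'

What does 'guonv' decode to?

Each letter shifts forward by (position + 6), i.e. 6, 7, 8, … — the shift grows by one for each successive letter.
Decoding guonv: g−6=a, u−7=n, o−8=g, n−9=e, v−10=l.

angel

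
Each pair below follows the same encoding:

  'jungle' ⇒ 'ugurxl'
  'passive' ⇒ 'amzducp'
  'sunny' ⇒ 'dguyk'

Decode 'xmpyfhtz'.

The shifts repeat in a cycle of length 3: positions 0,1,… shift by +11, +12, +7, then the pattern repeats.
Reversing it on xmpyfhtz: x−11=m, m−12=a, p−7=i, y−11=n, f−12=t, h−7=a, t−11=i, z−12=n.

maintain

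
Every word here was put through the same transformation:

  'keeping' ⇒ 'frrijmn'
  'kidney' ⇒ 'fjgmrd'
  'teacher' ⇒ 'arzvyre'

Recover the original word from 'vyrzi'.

This is an affine cipher: with a=0,…,z=25, each position x becomes (11x+25) mod 26.
Decoding vyrzi: v(21)→19·(21−25)≡2=c; y(24)→19·(24−25)≡7=h; r(17)→19·(17−25)≡4=e; z(25)→19·(25−25)≡0=a; i(8)→19·(8−25)≡15=p (all mod 26).

cheap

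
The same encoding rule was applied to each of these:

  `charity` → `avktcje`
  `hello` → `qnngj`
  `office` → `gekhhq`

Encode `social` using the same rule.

nckequ

The output letters match the input read backwards, each shifted +2: charity reversed is ytirahc. Two steps: reverse the string, then apply a Caesar shift of +2.
On social: reverse → laicos; then shift: l+2=n, a+2=c, i+2=k, c+2=e, o+2=q, s+2=u.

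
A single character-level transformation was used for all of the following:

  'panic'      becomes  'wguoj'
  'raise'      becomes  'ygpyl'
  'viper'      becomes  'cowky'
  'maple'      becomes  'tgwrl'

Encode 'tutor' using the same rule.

aaauy

It's a Vigenère-style cipher with numeric key [7,6]: position i shifts by key[i mod 2].
Applying it to tutor: t+7=a, u+6=a, t+7=a, o+6=u, r+7=y.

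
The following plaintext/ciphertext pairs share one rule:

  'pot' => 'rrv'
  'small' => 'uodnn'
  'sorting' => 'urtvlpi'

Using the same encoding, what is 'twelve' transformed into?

The shift depends on letter class: consonant p→r is +2, but vowel o→r is +3. Two shifts are in play — +3 for a/e/i/o/u, +2 for every other letter.
Applying it to twelve: t(cons)+2=v, w(cons)+2=y, e(vowel)+3=h, l(cons)+2=n, v(cons)+2=x, e(vowel)+3=h.

vyhnxh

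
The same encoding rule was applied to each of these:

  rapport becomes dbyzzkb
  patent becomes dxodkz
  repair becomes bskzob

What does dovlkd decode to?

tablet

The output letters match the input read backwards, each shifted +10: rapport reversed is troppar. Two steps: reverse the string, then apply a Caesar shift of +10.
Reversing it on dovlkd: shift back: d−10=t, o−10=e, v−10=l, l−10=b, k−10=a, d−10=t → telbat; then reverse → tablet.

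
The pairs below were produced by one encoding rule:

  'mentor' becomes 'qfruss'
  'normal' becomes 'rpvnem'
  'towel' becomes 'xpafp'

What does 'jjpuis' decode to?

filter

Shifts by position in mentor: pos 0: m→q (+4), pos 1: e→f (+1), pos 2: n→r (+4), pos 3: t→u (+1) — repeating every 2. A repeating key of period 2 is used — shifts +4, +1 over and over.
Reversing it on jjpuis: j−4=f, j−1=i, p−4=l, u−1=t, i−4=e, s−1=r.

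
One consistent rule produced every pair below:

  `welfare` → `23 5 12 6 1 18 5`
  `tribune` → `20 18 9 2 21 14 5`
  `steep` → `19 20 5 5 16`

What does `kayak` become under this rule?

11 1 25 1 11

w is letter #23 and maps to 23: an offset of 0. Letters become their 1-indexed alphabet positions: a=1 … z=26.
Applying it to kayak: k=11→11, a=1→1, y=25→25, a=1→1, k=11→11.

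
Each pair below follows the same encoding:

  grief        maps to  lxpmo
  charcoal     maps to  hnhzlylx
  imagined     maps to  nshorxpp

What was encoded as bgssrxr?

In grief: g→l is +5, r→x is +6, i→p is +7, e→m is +8 — the shift increases by 1 each position. The shift increases by 1 at each position, starting from +5: 5, 6, 7, ….
Reversing it on bgssrxr: b−5=w, g−6=a, s−7=l, s−8=k, r−9=i, x−10=n, r−11=g.

walking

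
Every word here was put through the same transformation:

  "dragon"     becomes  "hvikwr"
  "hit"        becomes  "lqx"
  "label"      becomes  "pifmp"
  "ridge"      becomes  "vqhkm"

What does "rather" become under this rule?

The shift depends on letter class: consonant d→h is +4, but vowel a→i is +8. Two shifts are in play — +8 for a/e/i/o/u, +4 for every other letter.
On rather: r(cons)+4=v, a(vowel)+8=i, t(cons)+4=x, h(cons)+4=l, e(vowel)+8=m, r(cons)+4=v.

vixlmv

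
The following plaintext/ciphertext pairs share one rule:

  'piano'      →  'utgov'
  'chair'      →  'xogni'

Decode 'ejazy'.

study

The output letters match the input read backwards, each shifted +6: piano reversed is onaip. Two steps: reverse the string, then apply a Caesar shift of +6.
Decoding ejazy: shift back: e−6=y, j−6=d, a−6=u, z−6=t, y−6=s → yduts; then reverse → study.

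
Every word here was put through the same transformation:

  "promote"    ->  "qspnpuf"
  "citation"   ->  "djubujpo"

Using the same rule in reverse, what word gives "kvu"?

Compare letters: p→q is +1, r→s is +1, o→p is +1 — a constant shift. This is a Caesar cipher with shift 1.
Decoding kvu: k−1=j, v−1=u, u−1=t.

jut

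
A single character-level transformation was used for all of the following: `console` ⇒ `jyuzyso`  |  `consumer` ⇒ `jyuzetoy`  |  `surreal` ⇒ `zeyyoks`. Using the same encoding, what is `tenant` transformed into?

The shift depends on letter class: consonant c→j is +7, but vowel o→y is +10. Vowels shift forward by 10 and consonants shift forward by 7.
Applying it to tenant: t(cons)+7=a, e(vowel)+10=o, n(cons)+7=u, a(vowel)+10=k, n(cons)+7=u, t(cons)+7=a.

aoukua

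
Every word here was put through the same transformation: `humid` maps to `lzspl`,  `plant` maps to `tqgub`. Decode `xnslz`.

In humid: h→l is +4, u→z is +5, m→s is +6, i→p is +7 — the shift increases by 1 each position. Letter i (0-indexed) is shifted by i+4, so successive shifts are 4, 5, 6, ….
Decoding xnslz: x−4=t, n−5=i, s−6=m, l−7=e, z−8=r.

timer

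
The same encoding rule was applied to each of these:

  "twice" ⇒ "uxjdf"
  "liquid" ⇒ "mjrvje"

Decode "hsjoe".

Each letter is shifted forward by 1 in the alphabet (a Caesar shift of +1).
Reversing it on hsjoe: h−1=g, s−1=r, j−1=i, o−1=n, e−1=d.

grind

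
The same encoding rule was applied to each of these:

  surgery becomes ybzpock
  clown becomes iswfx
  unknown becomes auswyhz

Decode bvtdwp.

volume

In surgery: s→y is +6, u→b is +7, r→z is +8, g→p is +9 — the shift increases by 1 each position. Each letter shifts forward by (position + 6), i.e. 6, 7, 8, … — the shift grows by one for each successive letter.
Decoding bvtdwp: b−6=v, v−7=o, t−8=l, d−9=u, w−10=m, p−11=e.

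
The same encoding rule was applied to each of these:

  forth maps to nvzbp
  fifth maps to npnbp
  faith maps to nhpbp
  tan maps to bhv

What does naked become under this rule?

The shift depends on letter class: consonant f→n is +8, but vowel o→v is +7. Vowels shift forward by 7 and consonants shift forward by 8.
For naked: n(cons)+8=v, a(vowel)+7=h, k(cons)+8=s, e(vowel)+7=l, d(cons)+8=l.

vhsll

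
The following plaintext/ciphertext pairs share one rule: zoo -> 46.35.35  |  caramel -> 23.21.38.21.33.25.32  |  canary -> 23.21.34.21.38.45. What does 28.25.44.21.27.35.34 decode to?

Letters become their 1-based position plus 20 (so a→21, b→22, …).
Decoding 28.25.44.21.27.35.34: 28→(28−20)÷1=8=h, 25→(25−20)÷1=5=e, 44→(44−20)÷1=24=x, 21→(21−20)÷1=1=a, 27→(27−20)÷1=7=g, 35→(35−20)÷1=15=o, 34→(34−20)÷1=14=n.

hexagon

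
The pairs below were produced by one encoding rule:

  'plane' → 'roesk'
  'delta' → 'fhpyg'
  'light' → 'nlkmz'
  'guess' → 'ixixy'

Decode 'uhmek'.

seize

In plane: p→r is +2, l→o is +3, a→e is +4, n→s is +5 — the shift increases by 1 each position. Each letter shifts forward by (position + 2), i.e. 2, 3, 4, … — the shift grows by one for each successive letter.
Undoing it on uhmek: u−2=s, h−3=e, m−4=i, e−5=z, k−6=e.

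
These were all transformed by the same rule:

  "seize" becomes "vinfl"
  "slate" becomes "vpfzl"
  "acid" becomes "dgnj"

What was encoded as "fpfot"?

In seize: s→v is +3, e→i is +4, i→n is +5, z→f is +6 — the shift increases by 1 each position. Letter i (0-indexed) is shifted by i+3, so successive shifts are 3, 4, 5, ….
Reversing it on fpfot: f−3=c, p−4=l, f−5=a, o−6=i, t−7=m.

claim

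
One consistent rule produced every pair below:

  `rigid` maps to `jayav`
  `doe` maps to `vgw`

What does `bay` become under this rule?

Compare letters: r→j is +18, i→a is +18, g→y is +18 — a constant shift. This is a Caesar cipher with shift 18.
On bay: b+18=t, a+18=s, y+18=q.

tsq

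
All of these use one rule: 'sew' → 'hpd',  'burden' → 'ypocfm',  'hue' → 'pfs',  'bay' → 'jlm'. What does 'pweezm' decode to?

The output letters match the input read backwards, each shifted +11: sew reversed is wes. Two steps: reverse the string, then apply a Caesar shift of +11.
Undoing it on pweezm: shift back: p−11=e, w−11=l, e−11=t, e−11=t, z−11=o, m−11=b → elttob; then reverse → bottle.

bottle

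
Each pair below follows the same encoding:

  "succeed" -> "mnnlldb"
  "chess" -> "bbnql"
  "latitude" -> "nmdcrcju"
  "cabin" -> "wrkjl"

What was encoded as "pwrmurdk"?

The output letters match the input read backwards, each shifted +9: succeed reversed is deeccus. Read the word backwards and shift each letter +9.
Undoing it on pwrmurdk: shift back: p−9=g, w−9=n, r−9=i, m−9=d, u−9=l, r−9=i, d−9=u, k−9=b → gnidliub; then reverse → building.

building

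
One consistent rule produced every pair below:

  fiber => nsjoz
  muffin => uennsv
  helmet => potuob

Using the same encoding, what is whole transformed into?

epyto

Vowels shift forward by 10 and consonants shift forward by 8.
For whole: w(cons)+8=e, h(cons)+8=p, o(vowel)+10=y, l(cons)+8=t, e(vowel)+10=o.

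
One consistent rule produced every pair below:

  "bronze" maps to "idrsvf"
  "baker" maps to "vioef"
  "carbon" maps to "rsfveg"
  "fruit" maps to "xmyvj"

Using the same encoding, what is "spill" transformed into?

ppmtw

Read the word backwards and shift each letter +4.
On spill: reverse → llips; then shift: l+4=p, l+4=p, i+4=m, p+4=t, s+4=w.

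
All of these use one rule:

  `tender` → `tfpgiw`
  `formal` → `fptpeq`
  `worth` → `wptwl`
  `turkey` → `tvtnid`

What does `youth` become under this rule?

ypwwl

In tender: t→t is +0, e→f is +1, n→p is +2, d→g is +3 — the shift increases by 1 each position. Each letter shifts forward by its position index (0, 1, 2, …) — the shift grows by one for each successive letter.
On youth: y+0=y, o+1=p, u+2=w, t+3=w, h+4=l.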